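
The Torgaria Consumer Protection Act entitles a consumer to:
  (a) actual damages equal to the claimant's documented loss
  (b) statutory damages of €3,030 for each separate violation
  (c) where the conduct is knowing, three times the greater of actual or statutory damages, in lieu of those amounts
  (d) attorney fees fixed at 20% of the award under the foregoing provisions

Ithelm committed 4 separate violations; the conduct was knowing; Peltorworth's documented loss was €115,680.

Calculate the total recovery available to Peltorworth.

€416,448

Statutory damages: 4 × €3,030 = €12,120
Greater of actual damages (€115,680) or statutory damages (€12,120): €115,680
Trebled: 3 × €115,680 = €347,040
Attorney fees: 20% of €347,040 = €69,408
Total recovery: €347,040 + €69,408 = €416,448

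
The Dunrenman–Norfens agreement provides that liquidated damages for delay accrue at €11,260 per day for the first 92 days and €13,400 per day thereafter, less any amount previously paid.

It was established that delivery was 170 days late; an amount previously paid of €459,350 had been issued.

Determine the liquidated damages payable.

€1,621,770

First 92 days: 92 × €11,260 = €1,035,920
Remaining days: (170 − 92) × €13,400 = €1,045,200
Accrued per-day damages: €1,035,920 + €1,045,200 = €2,081,120
Less amount previously paid: €2,081,120 − €459,350 = €1,621,770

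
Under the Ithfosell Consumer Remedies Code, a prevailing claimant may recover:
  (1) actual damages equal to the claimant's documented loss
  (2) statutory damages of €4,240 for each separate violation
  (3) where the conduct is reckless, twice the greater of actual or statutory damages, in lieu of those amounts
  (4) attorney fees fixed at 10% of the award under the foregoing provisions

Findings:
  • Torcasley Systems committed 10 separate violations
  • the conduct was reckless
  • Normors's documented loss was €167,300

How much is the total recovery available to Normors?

€368,060

Statutory damages: 10 × €4,240 = €42,400
Greater of actual damages (€167,300) or statutory damages (€42,400): €167,300
Doubled: 2 × €167,300 = €334,600
Attorney fees: 10% of €334,600 = €33,460
Total recovery: €334,600 + €33,460 = €368,060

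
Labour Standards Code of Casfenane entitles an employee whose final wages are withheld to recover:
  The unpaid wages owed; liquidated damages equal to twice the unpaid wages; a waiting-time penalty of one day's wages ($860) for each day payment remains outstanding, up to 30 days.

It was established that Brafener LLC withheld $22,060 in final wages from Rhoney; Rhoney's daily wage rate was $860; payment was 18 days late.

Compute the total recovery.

$81,660

Doubled: 2 × $22,060 = $44,120
Penalty days: min(18, 30) = 18
Waiting-time penalty: 18 × $860 = $15,480
Total award: $22,060 + $44,120 + $15,480 = $81,660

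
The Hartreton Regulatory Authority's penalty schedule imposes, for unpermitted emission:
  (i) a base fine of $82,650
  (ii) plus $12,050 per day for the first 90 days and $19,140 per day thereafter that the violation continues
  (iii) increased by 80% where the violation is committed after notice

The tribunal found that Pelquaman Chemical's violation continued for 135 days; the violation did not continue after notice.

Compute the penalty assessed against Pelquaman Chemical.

Civil penalty: $2,028,450

First 90 days: 90 × $12,050 = $1,084,500
Remaining days: (135 − 90) × $19,140 = $861,300
Per-day component: $1,084,500 + $861,300 = $1,945,800
Base plus per-day: $82,650 + $1,945,800 = $2,028,450
The violation did not continue after notice: no 80% increase.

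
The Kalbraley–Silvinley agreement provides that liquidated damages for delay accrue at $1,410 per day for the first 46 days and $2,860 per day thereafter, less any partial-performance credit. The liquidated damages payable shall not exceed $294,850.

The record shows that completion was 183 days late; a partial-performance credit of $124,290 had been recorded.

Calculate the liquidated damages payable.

Liquidated damages: $294,850

First 46 days: 46 × $1,410 = $64,860
Remaining days: (183 − 46) × $2,860 = $391,820
Accrued per-day damages: $64,860 + $391,820 = $456,680
Less partial-performance credit: $456,680 − $124,290 = $332,390
Cap at $294,850: $332,390 exceeds the cap → $294,850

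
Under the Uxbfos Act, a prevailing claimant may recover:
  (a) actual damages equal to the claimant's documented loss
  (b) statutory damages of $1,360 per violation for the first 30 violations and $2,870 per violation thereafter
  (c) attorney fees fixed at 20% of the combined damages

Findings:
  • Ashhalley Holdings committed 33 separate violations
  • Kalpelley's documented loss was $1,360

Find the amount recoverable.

First 30 violations: 30 × $1,360 = $40,800
Remaining violations: (33 − 30) × $2,870 = $8,610
Statutory damages: $40,800 + $8,610 = $49,410
Combined damages: $1,360 + $49,410 = $50,770
Attorney fees: 20% of $50,770 = $10,154
Total recovery: $50,770 + $10,154 = $60,924

$60,924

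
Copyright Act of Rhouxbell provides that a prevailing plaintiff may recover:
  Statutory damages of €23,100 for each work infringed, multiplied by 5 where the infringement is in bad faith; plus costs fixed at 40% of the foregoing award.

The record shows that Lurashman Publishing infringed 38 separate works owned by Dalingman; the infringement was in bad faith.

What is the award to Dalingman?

Statutory damages: 38 × €23,100 = €877,800
Multiplied by 5: 5 × €877,800 = €4,389,000
Costs: 40% of €4,389,000 = €1,755,600
Award plus costs: €4,389,000 + €1,755,600 = €6,144,600

Award: €6,144,600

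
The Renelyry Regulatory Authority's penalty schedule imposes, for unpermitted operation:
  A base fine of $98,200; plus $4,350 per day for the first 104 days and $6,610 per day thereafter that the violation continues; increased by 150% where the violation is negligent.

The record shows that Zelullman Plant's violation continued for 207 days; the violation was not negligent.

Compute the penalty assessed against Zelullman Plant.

$1,231,430

First 104 days: 104 × $4,350 = $452,400
Remaining days: (207 − 104) × $6,610 = $680,830
Per-day component: $452,400 + $680,830 = $1,133,230
Base plus per-day: $98,200 + $1,133,230 = $1,231,430
The violation was not negligent: no 150% increase.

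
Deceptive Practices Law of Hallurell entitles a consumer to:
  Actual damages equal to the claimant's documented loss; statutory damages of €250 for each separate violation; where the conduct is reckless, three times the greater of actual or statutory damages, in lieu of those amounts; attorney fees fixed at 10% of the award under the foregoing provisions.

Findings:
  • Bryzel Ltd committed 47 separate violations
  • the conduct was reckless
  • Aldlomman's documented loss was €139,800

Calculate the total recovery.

€461,340

Statutory damages: 47 × €250 = €11,750
Greater of actual damages (€139,800) or statutory damages (€11,750): €139,800
Trebled: 3 × €139,800 = €419,400
Attorney fees: 10% of €419,400 = €41,940
Total recovery: €419,400 + €41,940 = €461,340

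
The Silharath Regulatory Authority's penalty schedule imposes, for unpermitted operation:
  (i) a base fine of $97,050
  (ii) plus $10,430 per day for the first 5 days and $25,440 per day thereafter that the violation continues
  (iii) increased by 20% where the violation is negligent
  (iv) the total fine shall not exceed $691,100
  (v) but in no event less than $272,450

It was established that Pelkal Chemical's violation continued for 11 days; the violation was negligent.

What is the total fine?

$362,208

First 5 days: 5 × $10,430 = $52,150
Remaining days: (11 − 5) × $25,440 = $152,640
Per-day component: $52,150 + $152,640 = $204,790
Base plus per-day: $97,050 + $204,790 = $301,840
Enhancement: 20% of $301,840 = $60,368
Enhanced fine: $301,840 + $60,368 = $362,208
Cap at $691,100: $362,208 is within the cap, no reduction.
Minimum $272,450: $362,208 meets the minimum, no increase.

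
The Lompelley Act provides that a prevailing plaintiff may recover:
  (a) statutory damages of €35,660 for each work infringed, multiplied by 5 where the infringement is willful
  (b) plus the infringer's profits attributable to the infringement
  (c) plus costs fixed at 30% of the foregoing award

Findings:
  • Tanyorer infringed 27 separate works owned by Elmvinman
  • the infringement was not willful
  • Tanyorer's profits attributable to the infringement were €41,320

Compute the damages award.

Statutory damages: 27 × €35,660 = €962,820
Infringement not willful: no ×5 enhancement.
Combined award: €962,820 + €41,320 = €1,004,140
Costs: 30% of €1,004,140 = €301,242
Award plus costs: €1,004,140 + €301,242 = €1,305,382

€1,305,382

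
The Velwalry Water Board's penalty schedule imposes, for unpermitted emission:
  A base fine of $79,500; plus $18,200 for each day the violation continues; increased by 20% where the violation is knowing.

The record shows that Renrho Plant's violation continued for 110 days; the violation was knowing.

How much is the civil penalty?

$2,497,800

Per-day component: 110 × $18,200 = $2,002,000
Base plus per-day: $79,500 + $2,002,000 = $2,081,500
Enhancement: 20% of $2,081,500 = $416,300
Enhanced fine: $2,081,500 + $416,300 = $2,497,800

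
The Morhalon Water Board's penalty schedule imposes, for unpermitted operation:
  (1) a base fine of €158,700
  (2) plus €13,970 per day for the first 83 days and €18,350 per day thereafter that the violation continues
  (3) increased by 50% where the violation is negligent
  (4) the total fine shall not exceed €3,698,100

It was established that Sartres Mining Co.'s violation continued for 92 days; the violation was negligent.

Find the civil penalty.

€2,225,040

First 83 days: 83 × €13,970 = €1,159,510
Remaining days: (92 − 83) × €18,350 = €165,150
Per-day component: €1,159,510 + €165,150 = €1,324,660
Base plus per-day: €158,700 + €1,324,660 = €1,483,360
Enhancement: 50% of €1,483,360 = €741,680
Enhanced fine: €1,483,360 + €741,680 = €2,225,040
Cap at €3,698,100: €2,225,040 is within the cap, no reduction.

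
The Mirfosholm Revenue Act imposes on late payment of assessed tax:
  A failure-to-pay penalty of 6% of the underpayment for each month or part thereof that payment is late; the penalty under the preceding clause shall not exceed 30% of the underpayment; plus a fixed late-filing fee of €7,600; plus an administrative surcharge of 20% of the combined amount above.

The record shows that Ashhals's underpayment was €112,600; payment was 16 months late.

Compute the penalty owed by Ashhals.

Accrued rate: 6% × 16 = 96%, capped at 30% → 30%
Failure-to-pay penalty: 30% of €112,600 = €33,780
Penalty before surcharge: €33,780 + €7,600 = €41,380
Administrative surcharge: 20% of €41,380 = €8,276
Total penalty: €41,380 + €8,276 = €49,656

€49,656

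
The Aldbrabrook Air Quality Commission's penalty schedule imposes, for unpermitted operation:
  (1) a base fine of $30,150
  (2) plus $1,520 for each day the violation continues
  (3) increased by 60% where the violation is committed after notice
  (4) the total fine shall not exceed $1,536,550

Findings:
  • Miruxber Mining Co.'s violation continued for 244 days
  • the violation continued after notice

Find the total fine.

$641,648

Per-day component: 244 × $1,520 = $370,880
Base plus per-day: $30,150 + $370,880 = $401,030
Enhancement: 60% of $401,030 = $240,618
Enhanced fine: $401,030 + $240,618 = $641,648
Cap at $1,536,550: $641,648 is within the cap, no reduction.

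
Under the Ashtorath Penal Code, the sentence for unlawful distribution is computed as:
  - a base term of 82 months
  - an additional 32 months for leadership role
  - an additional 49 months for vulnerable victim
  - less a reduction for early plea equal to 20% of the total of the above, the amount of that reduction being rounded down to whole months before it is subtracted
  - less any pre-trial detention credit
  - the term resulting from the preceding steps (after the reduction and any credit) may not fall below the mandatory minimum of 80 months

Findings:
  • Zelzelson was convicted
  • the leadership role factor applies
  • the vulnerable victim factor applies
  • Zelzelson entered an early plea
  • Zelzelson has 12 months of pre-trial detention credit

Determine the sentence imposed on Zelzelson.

119 months

Leadership role enhancement: +32 months
Vulnerable victim enhancement: +49 months
Adjusted term: 82 months + 32 months + 49 months = 163 months
Early plea reduction: 20% of 163 months = 32 months (rounded down)
After reduction: 163 − 32 = 131 months
Less pre-trial detention credit: 131 months − 12 months = 119 months
Minimum 80 months: 119 months meets the minimum, no increase.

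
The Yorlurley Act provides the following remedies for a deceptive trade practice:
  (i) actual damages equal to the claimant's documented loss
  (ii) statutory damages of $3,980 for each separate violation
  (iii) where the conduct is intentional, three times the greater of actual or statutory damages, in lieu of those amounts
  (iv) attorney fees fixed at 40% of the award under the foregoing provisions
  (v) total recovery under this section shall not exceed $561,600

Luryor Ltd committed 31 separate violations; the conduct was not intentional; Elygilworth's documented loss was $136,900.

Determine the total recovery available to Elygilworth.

$364,392

Statutory damages: 31 × $3,980 = $123,380
Conduct not intentional: the in-lieu enhancement does not apply.
Actual plus statutory damages: $136,900 + $123,380 = $260,280
Attorney fees: 40% of $260,280 = $104,112
Total before cap: $260,280 + $104,112 = $364,392
Cap at $561,600: $364,392 is within the cap, no reduction.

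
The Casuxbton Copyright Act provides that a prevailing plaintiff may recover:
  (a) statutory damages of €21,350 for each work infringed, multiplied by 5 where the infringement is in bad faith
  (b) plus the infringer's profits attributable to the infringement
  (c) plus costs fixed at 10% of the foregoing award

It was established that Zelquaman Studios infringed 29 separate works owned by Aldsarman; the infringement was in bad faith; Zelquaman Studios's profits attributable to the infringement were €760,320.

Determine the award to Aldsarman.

€4,241,677

Statutory damages: 29 × €21,350 = €619,150
Multiplied by 5: 5 × €619,150 = €3,095,750
Combined award: €3,095,750 + €760,320 = €3,856,070
Costs: 10% of €3,856,070 = €385,607
Award plus costs: €3,856,070 + €385,607 = €4,241,677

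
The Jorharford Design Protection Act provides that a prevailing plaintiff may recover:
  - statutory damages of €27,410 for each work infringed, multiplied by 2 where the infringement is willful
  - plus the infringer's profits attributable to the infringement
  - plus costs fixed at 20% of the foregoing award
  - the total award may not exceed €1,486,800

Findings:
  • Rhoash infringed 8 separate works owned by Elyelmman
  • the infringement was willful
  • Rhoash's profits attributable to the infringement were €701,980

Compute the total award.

€1,368,648

Statutory damages: 8 × €27,410 = €219,280
Doubled: 2 × €219,280 = €438,560
Combined award: €438,560 + €701,980 = €1,140,540
Costs: 20% of €1,140,540 = €228,108
Award plus costs: €1,140,540 + €228,108 = €1,368,648
Cap at €1,486,800: €1,368,648 is within the cap, no reduction.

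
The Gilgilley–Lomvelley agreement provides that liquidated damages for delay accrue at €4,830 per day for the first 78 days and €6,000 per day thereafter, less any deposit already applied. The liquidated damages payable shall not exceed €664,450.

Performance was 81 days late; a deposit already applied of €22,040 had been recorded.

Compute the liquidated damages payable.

First 78 days: 78 × €4,830 = €376,740
Remaining days: (81 − 78) × €6,000 = €18,000
Accrued per-day damages: €376,740 + €18,000 = €394,740
Less deposit already applied: €394,740 − €22,040 = €372,700
Cap at €664,450: €372,700 is within the cap, no reduction.

€372,700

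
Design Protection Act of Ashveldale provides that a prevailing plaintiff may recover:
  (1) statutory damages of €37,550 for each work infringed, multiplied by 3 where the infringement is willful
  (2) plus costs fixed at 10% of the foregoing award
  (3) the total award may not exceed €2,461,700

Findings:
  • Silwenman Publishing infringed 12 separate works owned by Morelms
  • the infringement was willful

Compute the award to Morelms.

Statutory damages: 12 × €37,550 = €450,600
Trebled: 3 × €450,600 = €1,351,800
Costs: 10% of €1,351,800 = €135,180
Award plus costs: €1,351,800 + €135,180 = €1,486,980
Cap at €2,461,700: €1,486,980 is within the cap, no reduction.

€1,486,980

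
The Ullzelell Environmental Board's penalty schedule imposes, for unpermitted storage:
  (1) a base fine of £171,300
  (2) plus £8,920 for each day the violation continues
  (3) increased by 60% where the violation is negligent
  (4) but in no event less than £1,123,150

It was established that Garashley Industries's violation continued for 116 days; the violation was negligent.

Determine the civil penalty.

Per-day component: 116 × £8,920 = £1,034,720
Base plus per-day: £171,300 + £1,034,720 = £1,206,020
Enhancement: 60% of £1,206,020 = £723,612
Enhanced fine: £1,206,020 + £723,612 = £1,929,632
Minimum £1,123,150: £1,929,632 meets the minimum, no increase.

£1,929,632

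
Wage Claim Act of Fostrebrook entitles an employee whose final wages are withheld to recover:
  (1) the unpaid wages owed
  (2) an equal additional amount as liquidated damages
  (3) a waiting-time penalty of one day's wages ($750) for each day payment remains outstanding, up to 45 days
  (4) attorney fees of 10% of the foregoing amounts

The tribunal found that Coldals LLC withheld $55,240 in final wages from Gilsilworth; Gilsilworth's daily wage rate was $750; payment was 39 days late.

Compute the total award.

$153,703

Liquidated damages (equal amount): $55,240
Penalty days: min(39, 45) = 39
Waiting-time penalty: 39 × $750 = $29,250
Subtotal: $55,240 + $55,240 + $29,250 = $139,730
Attorney fees: 10% of $139,730 = $13,973
Total award: $139,730 + $13,973 = $153,703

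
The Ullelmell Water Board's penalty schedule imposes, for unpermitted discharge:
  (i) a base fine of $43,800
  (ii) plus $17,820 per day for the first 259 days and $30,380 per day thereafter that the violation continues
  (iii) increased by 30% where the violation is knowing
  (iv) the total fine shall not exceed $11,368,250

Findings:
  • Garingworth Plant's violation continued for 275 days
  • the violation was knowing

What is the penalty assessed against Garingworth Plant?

$6,688,838

First 259 days: 259 × $17,820 = $4,615,380
Remaining days: (275 − 259) × $30,380 = $486,080
Per-day component: $4,615,380 + $486,080 = $5,101,460
Base plus per-day: $43,800 + $5,101,460 = $5,145,260
Enhancement: 30% of $5,145,260 = $1,543,578
Enhanced fine: $5,145,260 + $1,543,578 = $6,688,838
Cap at $11,368,250: $6,688,838 is within the cap, no reduction.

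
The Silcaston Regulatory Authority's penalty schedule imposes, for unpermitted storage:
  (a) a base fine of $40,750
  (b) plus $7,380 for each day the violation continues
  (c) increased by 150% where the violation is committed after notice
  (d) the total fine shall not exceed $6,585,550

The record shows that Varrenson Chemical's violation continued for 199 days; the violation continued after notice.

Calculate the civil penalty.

Per-day component: 199 × $7,380 = $1,468,620
Base plus per-day: $40,750 + $1,468,620 = $1,509,370
Enhancement: 150% of $1,509,370 = $2,264,055
Enhanced fine: $1,509,370 + $2,264,055 = $3,773,425
Cap at $6,585,550: $3,773,425 is within the cap, no reduction.

$3,773,425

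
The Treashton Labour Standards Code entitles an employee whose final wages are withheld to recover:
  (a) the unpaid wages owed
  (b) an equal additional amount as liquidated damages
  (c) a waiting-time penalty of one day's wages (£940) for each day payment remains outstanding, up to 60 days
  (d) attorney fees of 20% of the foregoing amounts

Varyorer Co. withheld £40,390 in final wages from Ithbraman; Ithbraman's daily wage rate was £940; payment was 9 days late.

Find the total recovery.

£107,088

Liquidated damages (equal amount): £40,390
Penalty days: min(9, 60) = 9
Waiting-time penalty: 9 × £940 = £8,460
Subtotal: £40,390 + £40,390 + £8,460 = £89,240
Attorney fees: 20% of £89,240 = £17,848
Total award: £89,240 + £17,848 = £107,088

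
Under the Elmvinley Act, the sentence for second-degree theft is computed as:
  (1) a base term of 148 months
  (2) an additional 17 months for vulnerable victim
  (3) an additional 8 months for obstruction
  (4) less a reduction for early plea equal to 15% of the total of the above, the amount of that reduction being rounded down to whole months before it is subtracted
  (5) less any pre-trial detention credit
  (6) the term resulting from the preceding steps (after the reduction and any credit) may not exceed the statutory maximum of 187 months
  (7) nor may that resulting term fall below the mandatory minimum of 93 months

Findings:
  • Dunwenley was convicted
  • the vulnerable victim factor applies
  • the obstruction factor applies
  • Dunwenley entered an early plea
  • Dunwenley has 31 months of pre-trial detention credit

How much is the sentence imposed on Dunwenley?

117 months

Vulnerable victim enhancement: +17 months
Obstruction enhancement: +8 months
Adjusted term: 148 months + 17 months + 8 months = 173 months
Early plea reduction: 15% of 173 months = 25 months (rounded down)
After reduction: 173 − 25 = 148 months
Less pre-trial detention credit: 148 months − 31 months = 117 months
Cap at 187 months: 117 months is within the cap, no reduction.
Minimum 93 months: 117 months meets the minimum, no increase.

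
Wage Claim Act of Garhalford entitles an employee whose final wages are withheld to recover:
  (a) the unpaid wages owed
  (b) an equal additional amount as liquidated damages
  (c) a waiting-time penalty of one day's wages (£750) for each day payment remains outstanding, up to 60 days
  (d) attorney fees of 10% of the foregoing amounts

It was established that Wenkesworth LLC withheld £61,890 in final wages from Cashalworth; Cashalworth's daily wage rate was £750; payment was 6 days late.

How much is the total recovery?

£141,108

Liquidated damages (equal amount): £61,890
Penalty days: min(6, 60) = 6
Waiting-time penalty: 6 × £750 = £4,500
Subtotal: £61,890 + £61,890 + £4,500 = £128,280
Attorney fees: 10% of £128,280 = £12,828
Total award: £128,280 + £12,828 = £141,108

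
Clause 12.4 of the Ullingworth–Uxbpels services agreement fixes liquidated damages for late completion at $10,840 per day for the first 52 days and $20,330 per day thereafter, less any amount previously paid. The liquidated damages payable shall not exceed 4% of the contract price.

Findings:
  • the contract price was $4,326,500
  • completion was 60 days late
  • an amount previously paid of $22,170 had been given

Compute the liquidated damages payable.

$173,060

First 52 days: 52 × $10,840 = $563,680
Remaining days: (60 − 52) × $20,330 = $162,640
Accrued per-day damages: $563,680 + $162,640 = $726,320
Less amount previously paid: $726,320 − $22,170 = $704,150
Cap: 4% of $4,326,500 = $173,060
Cap at $173,060: $704,150 exceeds the cap → $173,060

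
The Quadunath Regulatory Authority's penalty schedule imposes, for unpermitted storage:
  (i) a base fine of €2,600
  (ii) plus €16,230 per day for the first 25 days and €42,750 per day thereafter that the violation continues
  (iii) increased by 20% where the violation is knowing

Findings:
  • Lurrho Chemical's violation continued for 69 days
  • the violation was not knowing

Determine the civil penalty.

€2,289,350

First 25 days: 25 × €16,230 = €405,750
Remaining days: (69 − 25) × €42,750 = €1,881,000
Per-day component: €405,750 + €1,881,000 = €2,286,750
Base plus per-day: €2,600 + €2,286,750 = €2,289,350
The violation was not knowing: no 20% increase.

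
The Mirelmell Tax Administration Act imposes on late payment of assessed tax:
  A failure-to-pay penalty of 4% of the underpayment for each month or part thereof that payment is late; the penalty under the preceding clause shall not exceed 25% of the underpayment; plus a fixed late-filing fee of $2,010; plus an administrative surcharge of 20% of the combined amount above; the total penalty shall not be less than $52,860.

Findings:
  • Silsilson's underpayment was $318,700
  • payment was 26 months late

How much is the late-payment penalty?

Accrued rate: 4% × 26 = 104%, capped at 25% → 25%
Failure-to-pay penalty: 25% of $318,700 = $79,675
Penalty before surcharge: $79,675 + $2,010 = $81,685
Administrative surcharge: 20% of $81,685 = $16,337
Total penalty: $81,685 + $16,337 = $98,022
Minimum $52,860: $98,022 meets the minimum, no increase.

Penalty: $98,022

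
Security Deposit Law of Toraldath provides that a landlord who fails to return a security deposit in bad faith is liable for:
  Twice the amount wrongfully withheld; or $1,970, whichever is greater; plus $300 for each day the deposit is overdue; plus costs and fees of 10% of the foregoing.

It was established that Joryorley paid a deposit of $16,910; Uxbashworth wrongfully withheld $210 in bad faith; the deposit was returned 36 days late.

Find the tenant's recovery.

Doubled: 2 × $210 = $420
Minimum $1,970: $420 is below the minimum → $1,970
Late-return penalty: 36 × $300 = $10,800
Damages plus late penalty: $1,970 + $10,800 = $12,770
Costs and fees: 10% of $12,770 = $1,277
Total recovery: $12,770 + $1,277 = $14,047

Recovery: $14,047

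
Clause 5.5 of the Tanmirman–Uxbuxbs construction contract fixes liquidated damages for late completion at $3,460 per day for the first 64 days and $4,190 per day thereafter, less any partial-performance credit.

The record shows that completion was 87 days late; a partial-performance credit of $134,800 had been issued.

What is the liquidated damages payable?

First 64 days: 64 × $3,460 = $221,440
Remaining days: (87 − 64) × $4,190 = $96,370
Accrued per-day damages: $221,440 + $96,370 = $317,810
Less partial-performance credit: $317,810 − $134,800 = $183,010

$183,010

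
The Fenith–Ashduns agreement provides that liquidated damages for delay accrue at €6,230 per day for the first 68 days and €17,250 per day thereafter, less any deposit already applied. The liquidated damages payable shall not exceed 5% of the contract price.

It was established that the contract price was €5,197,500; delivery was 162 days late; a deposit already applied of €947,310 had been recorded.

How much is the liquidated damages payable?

€259,875

First 68 days: 68 × €6,230 = €423,640
Remaining days: (162 − 68) × €17,250 = €1,621,500
Accrued per-day damages: €423,640 + €1,621,500 = €2,045,140
Less deposit already applied: €2,045,140 − €947,310 = €1,097,830
Cap: 5% of €5,197,500 = €259,875
Cap at €259,875: €1,097,830 exceeds the cap → €259,875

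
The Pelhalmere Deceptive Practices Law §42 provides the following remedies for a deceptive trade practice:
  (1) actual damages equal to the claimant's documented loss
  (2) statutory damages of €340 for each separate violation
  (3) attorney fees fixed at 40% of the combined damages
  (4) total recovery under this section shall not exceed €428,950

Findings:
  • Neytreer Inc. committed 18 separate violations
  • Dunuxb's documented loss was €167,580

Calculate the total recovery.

Statutory damages: 18 × €340 = €6,120
Combined damages: €167,580 + €6,120 = €173,700
Attorney fees: 40% of €173,700 = €69,480
Total before cap: €173,700 + €69,480 = €243,180
Cap at €428,950: €243,180 is within the cap, no reduction.

€243,180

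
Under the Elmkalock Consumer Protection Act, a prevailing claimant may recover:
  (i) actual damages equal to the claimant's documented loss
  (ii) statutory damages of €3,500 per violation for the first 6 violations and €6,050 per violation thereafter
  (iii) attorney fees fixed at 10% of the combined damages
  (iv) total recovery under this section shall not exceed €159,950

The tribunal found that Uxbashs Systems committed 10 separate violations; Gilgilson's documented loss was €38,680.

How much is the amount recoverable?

First 6 violations: 6 × €3,500 = €21,000
Remaining violations: (10 − 6) × €6,050 = €24,200
Statutory damages: €21,000 + €24,200 = €45,200
Combined damages: €38,680 + €45,200 = €83,880
Attorney fees: 10% of €83,880 = €8,388
Total before cap: €83,880 + €8,388 = €92,268
Cap at €159,950: €92,268 is within the cap, no reduction.

Total recovery: €92,268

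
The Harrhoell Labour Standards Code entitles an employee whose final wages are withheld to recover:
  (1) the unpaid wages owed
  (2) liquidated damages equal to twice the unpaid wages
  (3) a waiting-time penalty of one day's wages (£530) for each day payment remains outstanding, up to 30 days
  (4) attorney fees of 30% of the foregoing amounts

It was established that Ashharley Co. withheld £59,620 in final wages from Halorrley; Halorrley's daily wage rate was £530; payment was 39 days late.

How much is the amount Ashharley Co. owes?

£253,188

Doubled: 2 × £59,620 = £119,240
Penalty days: min(39, 30) = 30
Waiting-time penalty: 30 × £530 = £15,900
Subtotal: £59,620 + £119,240 + £15,900 = £194,760
Attorney fees: 30% of £194,760 = £58,428
Total award: £194,760 + £58,428 = £253,188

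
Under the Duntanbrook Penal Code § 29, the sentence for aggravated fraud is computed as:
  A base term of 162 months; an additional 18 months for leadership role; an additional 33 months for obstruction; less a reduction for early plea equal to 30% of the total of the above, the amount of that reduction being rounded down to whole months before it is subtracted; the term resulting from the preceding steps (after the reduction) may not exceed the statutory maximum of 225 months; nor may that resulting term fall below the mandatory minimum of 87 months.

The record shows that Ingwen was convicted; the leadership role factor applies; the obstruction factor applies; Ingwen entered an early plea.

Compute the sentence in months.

Sentence: 150 months

Leadership role enhancement: +18 months
Obstruction enhancement: +33 months
Adjusted term: 162 months + 18 months + 33 months = 213 months
Early plea reduction: 30% of 213 months = 63 months (rounded down)
After reduction: 213 − 63 = 150 months
Cap at 225 months: 150 months is within the cap, no reduction.
Minimum 87 months: 150 months meets the minimum, no increase.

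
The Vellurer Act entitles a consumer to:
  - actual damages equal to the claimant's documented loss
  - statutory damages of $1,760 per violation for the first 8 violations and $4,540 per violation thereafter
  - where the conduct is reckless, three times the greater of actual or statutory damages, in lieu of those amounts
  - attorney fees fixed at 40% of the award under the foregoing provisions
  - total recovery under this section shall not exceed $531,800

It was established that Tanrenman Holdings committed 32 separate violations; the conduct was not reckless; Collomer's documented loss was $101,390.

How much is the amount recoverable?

First 8 violations: 8 × $1,760 = $14,080
Remaining violations: (32 − 8) × $4,540 = $108,960
Statutory damages: $14,080 + $108,960 = $123,040
Conduct not reckless: the in-lieu enhancement does not apply.
Actual plus statutory damages: $101,390 + $123,040 = $224,430
Attorney fees: 40% of $224,430 = $89,772
Total before cap: $224,430 + $89,772 = $314,202
Cap at $531,800: $314,202 is within the cap, no reduction.

$314,202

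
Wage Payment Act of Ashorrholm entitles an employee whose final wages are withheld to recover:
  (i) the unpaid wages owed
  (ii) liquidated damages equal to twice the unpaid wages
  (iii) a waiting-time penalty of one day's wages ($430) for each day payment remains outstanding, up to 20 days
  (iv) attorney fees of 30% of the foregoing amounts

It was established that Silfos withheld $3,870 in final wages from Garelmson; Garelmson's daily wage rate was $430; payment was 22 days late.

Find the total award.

$26,273

Doubled: 2 × $3,870 = $7,740
Penalty days: min(22, 20) = 20
Waiting-time penalty: 20 × $430 = $8,600
Subtotal: $3,870 + $7,740 + $8,600 = $20,210
Attorney fees: 30% of $20,210 = $6,063
Total award: $20,210 + $6,063 = $26,273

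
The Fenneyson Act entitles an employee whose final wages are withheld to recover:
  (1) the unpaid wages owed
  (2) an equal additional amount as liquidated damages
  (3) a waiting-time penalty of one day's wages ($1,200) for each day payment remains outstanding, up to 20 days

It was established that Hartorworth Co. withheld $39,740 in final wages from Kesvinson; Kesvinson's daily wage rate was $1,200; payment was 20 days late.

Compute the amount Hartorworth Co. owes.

Liquidated damages (equal amount): $39,740
Penalty days: min(20, 20) = 20
Waiting-time penalty: 20 × $1,200 = $24,000
Total award: $39,740 + $39,740 + $24,000 = $103,480

Total award: $103,480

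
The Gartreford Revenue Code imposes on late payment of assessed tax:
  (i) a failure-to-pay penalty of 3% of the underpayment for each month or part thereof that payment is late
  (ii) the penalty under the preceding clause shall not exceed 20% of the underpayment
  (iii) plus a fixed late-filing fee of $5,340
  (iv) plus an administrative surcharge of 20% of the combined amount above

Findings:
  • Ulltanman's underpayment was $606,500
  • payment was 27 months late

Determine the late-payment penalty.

$151,968

Accrued rate: 3% × 27 = 81%, capped at 20% → 20%
Failure-to-pay penalty: 20% of $606,500 = $121,300
Penalty before surcharge: $121,300 + $5,340 = $126,640
Administrative surcharge: 20% of $126,640 = $25,328
Total penalty: $126,640 + $25,328 = $151,968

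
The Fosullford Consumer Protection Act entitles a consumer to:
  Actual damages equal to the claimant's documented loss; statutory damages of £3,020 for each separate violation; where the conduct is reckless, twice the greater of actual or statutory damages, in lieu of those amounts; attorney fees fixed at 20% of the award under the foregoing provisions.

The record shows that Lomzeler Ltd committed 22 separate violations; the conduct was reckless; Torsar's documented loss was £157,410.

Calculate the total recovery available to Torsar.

£377,784

Statutory damages: 22 × £3,020 = £66,440
Greater of actual damages (£157,410) or statutory damages (£66,440): £157,410
Doubled: 2 × £157,410 = £314,820
Attorney fees: 20% of £314,820 = £62,964
Total recovery: £314,820 + £62,964 = £377,784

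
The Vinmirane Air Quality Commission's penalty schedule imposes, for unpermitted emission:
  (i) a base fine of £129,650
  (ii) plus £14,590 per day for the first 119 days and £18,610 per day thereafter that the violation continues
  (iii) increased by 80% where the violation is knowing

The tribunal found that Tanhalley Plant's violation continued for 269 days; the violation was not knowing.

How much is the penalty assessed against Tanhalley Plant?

First 119 days: 119 × £14,590 = £1,736,210
Remaining days: (269 − 119) × £18,610 = £2,791,500
Per-day component: £1,736,210 + £2,791,500 = £4,527,710
Base plus per-day: £129,650 + £4,527,710 = £4,657,360
The violation was not knowing: no 80% increase.

£4,657,360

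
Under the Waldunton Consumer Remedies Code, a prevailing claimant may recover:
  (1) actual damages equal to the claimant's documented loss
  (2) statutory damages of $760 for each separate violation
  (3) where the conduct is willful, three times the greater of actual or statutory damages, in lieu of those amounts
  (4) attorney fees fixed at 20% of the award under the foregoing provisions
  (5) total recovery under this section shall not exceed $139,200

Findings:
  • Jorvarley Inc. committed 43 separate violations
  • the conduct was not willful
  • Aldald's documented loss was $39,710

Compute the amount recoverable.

$86,868

Statutory damages: 43 × $760 = $32,680
Conduct not willful: the in-lieu enhancement does not apply.
Actual plus statutory damages: $39,710 + $32,680 = $72,390
Attorney fees: 20% of $72,390 = $14,478
Total before cap: $72,390 + $14,478 = $86,868
Cap at $139,200: $86,868 is within the cap, no reduction.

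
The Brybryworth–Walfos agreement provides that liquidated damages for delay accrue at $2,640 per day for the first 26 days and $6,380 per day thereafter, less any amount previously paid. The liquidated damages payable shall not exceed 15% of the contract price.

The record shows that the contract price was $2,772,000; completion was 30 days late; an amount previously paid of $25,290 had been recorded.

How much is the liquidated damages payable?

First 26 days: 26 × $2,640 = $68,640
Remaining days: (30 − 26) × $6,380 = $25,520
Accrued per-day damages: $68,640 + $25,520 = $94,160
Less amount previously paid: $94,160 − $25,290 = $68,870
Cap: 15% of $2,772,000 = $415,800
Cap at $415,800: $68,870 is within the cap, no reduction.

Liquidated damages: $68,870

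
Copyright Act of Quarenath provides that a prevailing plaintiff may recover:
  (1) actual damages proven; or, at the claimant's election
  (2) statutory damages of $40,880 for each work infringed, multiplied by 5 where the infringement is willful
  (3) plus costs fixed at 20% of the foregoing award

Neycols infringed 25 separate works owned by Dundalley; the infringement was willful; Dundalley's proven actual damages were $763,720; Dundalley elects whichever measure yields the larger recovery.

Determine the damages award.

Statutory damages: 25 × $40,880 = $1,022,000
Multiplied by 5: 5 × $1,022,000 = $5,110,000
Greater of actual damages ($763,720) or enhanced statutory damages ($5,110,000): $5,110,000
Costs: 20% of $5,110,000 = $1,022,000
Award plus costs: $5,110,000 + $1,022,000 = $6,132,000

$6,132,000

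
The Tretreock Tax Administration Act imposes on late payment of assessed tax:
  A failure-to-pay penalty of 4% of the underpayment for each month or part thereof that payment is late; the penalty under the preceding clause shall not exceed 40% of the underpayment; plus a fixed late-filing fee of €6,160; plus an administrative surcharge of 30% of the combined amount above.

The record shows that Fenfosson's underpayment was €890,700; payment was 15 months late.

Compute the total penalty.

Accrued rate: 4% × 15 = 60%, capped at 40% → 40%
Failure-to-pay penalty: 40% of €890,700 = €356,280
Penalty before surcharge: €356,280 + €6,160 = €362,440
Administrative surcharge: 30% of €362,440 = €108,732
Total penalty: €362,440 + €108,732 = €471,172

€471,172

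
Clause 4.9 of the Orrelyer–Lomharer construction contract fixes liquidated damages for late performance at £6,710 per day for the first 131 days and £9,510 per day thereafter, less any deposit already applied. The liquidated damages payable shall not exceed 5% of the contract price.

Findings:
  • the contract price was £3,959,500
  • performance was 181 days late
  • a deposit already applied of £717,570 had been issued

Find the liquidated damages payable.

First 131 days: 131 × £6,710 = £879,010
Remaining days: (181 − 131) × £9,510 = £475,500
Accrued per-day damages: £879,010 + £475,500 = £1,354,510
Less deposit already applied: £1,354,510 − £717,570 = £636,940
Cap: 5% of £3,959,500 = £197,975
Cap at £197,975: £636,940 exceeds the cap → £197,975

£197,975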